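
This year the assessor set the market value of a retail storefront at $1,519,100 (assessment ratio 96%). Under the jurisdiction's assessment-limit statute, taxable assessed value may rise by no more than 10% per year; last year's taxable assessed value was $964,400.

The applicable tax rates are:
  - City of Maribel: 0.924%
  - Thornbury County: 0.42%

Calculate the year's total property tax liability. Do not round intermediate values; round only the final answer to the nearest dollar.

Uncapped assessed value = $1,519,100 × 0.96 = $1,458,336
Cap limit = $964,400 × 1.1 = $1,060,840
Taxable assessed value = min($1,458,336, $1,060,840) = $1,060,840 (cap binds)
City of Maribel: $1,060,840 × 0.00924 = $9,802.1616
Thornbury County: $1,060,840 × 0.0042 = $4,455.528
Total = $14,257.6896

$14,258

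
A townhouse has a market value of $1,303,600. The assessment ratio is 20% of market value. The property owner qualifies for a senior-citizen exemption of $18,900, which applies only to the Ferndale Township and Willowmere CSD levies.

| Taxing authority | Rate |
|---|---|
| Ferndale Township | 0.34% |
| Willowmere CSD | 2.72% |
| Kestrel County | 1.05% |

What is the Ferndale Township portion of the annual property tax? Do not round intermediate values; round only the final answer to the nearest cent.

$822.19

Assessed value = $1,303,600 × 0.2 = $260,720
Ferndale Township taxable value = $260,720 − $18,900 = $241,820
Ferndale Township levy = $241,820 × 0.0034 = $822.188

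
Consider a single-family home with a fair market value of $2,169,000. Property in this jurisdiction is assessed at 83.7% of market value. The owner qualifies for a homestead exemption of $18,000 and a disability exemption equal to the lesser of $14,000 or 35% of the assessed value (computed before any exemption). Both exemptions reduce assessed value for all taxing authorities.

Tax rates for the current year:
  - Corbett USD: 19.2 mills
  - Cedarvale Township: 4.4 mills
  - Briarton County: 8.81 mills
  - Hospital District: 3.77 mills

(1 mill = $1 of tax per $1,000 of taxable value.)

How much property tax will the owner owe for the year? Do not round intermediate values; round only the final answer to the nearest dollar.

$64,525

Assessed value = $2,169,000 × 0.837 = $1,815,453
Disability exemption = min($14,000, 35% × $1,815,453) = min($14,000, $635,408.55) = $14,000 (dollar cap binds)
Taxable value = $1,815,453 − $18,000 − $14,000 = $1,783,453
Corbett USD: $1,783,453 × 0.0192 = $34,242.2976
Cedarvale Township: $1,783,453 × 0.0044 = $7,847.1932
Briarton County: $1,783,453 × 0.00881 = $15,712.22093
Hospital District: $1,783,453 × 0.00377 = $6,723.61781
Total = $64,525.32954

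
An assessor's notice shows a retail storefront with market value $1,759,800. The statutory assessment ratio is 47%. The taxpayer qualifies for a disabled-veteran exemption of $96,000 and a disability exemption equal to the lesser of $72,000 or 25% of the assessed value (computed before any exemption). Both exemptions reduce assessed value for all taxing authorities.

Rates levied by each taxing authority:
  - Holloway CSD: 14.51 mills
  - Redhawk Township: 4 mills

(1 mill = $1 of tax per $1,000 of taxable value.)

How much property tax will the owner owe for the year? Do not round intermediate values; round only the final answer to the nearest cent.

Assessed value = $1,759,800 × 0.47 = $827,106
Disability exemption = min($72,000, 25% × $827,106) = min($72,000, $206,776.5) = $72,000 (dollar cap binds)
Taxable value = $827,106 − $96,000 − $72,000 = $659,106
Holloway CSD: $659,106 × 0.01451 = $9,563.62806
Redhawk Township: $659,106 × 0.004 = $2,636.424
Total = $12,200.05206

$12,200.05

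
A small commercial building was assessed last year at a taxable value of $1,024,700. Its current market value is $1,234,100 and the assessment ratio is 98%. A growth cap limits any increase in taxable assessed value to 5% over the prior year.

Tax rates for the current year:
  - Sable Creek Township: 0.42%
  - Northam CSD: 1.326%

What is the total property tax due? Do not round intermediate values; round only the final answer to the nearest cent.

$18,785.83

Uncapped assessed value = $1,234,100 × 0.98 = $1,209,418
Cap limit = $1,024,700 × 1.05 = $1,075,935
Taxable assessed value = min($1,209,418, $1,075,935) = $1,075,935 (cap binds)
Sable Creek Township: $1,075,935 × 0.0042 = $4,518.927
Northam CSD: $1,075,935 × 0.01326 = $14,266.8981
Total = $18,785.8251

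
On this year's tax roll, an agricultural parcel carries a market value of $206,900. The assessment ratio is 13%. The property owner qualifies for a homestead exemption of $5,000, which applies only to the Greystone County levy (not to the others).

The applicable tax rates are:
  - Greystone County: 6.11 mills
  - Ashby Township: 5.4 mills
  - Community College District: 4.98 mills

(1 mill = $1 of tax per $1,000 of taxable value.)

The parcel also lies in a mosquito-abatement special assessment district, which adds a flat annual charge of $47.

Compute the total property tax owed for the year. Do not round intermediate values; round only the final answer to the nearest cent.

Assessed value = $206,900 × 0.13 = $26,897
Greystone County: ($26,897 − $5,000) × 0.00611 = $21,897 × 0.00611 = $133.79067
Ashby Township: $26,897 × 0.0054 = $145.2438
Community College District: $26,897 × 0.00498 = $133.94706
Levies subtotal = $412.98153
Total = $412.98153 + $47 = $459.98153

$459.98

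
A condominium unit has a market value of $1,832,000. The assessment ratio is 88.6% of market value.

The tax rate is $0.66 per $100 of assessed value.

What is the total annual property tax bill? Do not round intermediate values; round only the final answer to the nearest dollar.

$10,713

Assessed value = $1,832,000 × 0.886 = $1,623,152
Tax = $1,623,152 × 0.0066 = $10,712.8032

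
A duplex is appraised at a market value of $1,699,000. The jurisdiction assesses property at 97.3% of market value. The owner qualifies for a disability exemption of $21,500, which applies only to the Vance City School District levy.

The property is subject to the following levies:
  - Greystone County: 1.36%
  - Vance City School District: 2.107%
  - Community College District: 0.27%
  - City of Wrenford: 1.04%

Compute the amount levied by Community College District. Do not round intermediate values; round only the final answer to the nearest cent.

$4,463.44

Assessed value = $1,699,000 × 0.973 = $1,653,127
Community College District taxable value = $1,653,127 (exemption does not apply)
Community College District levy = $1,653,127 × 0.0027 = $4,463.4429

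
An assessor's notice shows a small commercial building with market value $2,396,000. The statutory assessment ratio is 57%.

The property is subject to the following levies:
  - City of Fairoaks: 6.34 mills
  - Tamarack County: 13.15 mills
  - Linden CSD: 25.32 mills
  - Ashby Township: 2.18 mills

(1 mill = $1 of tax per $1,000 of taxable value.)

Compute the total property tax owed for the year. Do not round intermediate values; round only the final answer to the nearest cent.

$64,175.18

Assessed value = $2,396,000 × 0.57 = $1,365,720
City of Fairoaks: $1,365,720 × 0.00634 = $8,658.6648
Tamarack County: $1,365,720 × 0.01315 = $17,959.218
Linden CSD: $1,365,720 × 0.02532 = $34,580.0304
Ashby Township: $1,365,720 × 0.00218 = $2,977.2696
Total = $8,658.6648 + $17,959.218 + $34,580.0304 + $2,977.2696 = $64,175.1828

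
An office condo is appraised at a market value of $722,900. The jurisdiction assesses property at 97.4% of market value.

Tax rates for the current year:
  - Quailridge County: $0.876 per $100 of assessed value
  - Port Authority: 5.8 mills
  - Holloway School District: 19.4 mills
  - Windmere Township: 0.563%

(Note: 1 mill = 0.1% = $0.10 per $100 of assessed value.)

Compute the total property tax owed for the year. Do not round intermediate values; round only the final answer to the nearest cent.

Assessed value = $722,900 × 0.974 = $704,104.6
Quailridge County: $704,104.6 × 0.00876 = $6,167.956296
Port Authority: $704,104.6 × 0.0058 = $4,083.80668
Holloway School District: $704,104.6 × 0.0194 = $13,659.62924
Windmere Township: $704,104.6 × 0.00563 = $3,964.108898
Total = $27,875.501114

$27,875.50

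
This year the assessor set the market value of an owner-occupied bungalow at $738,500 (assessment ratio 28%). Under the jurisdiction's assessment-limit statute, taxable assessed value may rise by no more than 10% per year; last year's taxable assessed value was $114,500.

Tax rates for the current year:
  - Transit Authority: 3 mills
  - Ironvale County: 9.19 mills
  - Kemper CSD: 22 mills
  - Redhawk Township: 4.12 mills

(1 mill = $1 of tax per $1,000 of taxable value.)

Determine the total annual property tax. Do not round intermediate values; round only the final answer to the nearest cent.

$4,825.14

Uncapped assessed value = $738,500 × 0.28 = $206,780
Cap limit = $114,500 × 1.1 = $125,950
Taxable assessed value = min($206,780, $125,950) = $125,950 (cap binds)
Transit Authority: $125,950 × 0.003 = $377.85
Ironvale County: $125,950 × 0.00919 = $1,157.4805
Kemper CSD: $125,950 × 0.022 = $2,770.9
Redhawk Township: $125,950 × 0.00412 = $518.914
Total = $4,825.1445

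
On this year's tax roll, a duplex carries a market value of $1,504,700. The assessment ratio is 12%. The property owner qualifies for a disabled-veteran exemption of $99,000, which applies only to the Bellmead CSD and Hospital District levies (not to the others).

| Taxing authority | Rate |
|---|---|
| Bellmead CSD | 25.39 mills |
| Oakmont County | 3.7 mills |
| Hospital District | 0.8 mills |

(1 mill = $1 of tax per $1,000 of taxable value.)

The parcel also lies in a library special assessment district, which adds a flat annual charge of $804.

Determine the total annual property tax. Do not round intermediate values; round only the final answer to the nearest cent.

Assessed value = $1,504,700 × 0.12 = $180,564
Bellmead CSD: ($180,564 − $99,000) × 0.02539 = $81,564 × 0.02539 = $2,070.90996
Oakmont County: $180,564 × 0.0037 = $668.0868
Hospital District: ($180,564 − $99,000) × 0.0008 = $81,564 × 0.0008 = $65.2512
Levies subtotal = $2,804.24796
Total = $2,804.24796 + $804 = $3,608.24796

$3,608.25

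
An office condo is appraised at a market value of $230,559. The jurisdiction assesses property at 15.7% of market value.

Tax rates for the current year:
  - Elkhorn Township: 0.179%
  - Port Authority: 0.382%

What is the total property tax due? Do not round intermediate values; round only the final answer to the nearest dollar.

$203

Assessed value = $230,559 × 0.157 = $36,197.763
Elkhorn Township: $36,197.763 × 0.00179 = $64.79399577
Port Authority: $36,197.763 × 0.00382 = $138.27545466
Total = $64.79399577 + $138.27545466 = $203.06945043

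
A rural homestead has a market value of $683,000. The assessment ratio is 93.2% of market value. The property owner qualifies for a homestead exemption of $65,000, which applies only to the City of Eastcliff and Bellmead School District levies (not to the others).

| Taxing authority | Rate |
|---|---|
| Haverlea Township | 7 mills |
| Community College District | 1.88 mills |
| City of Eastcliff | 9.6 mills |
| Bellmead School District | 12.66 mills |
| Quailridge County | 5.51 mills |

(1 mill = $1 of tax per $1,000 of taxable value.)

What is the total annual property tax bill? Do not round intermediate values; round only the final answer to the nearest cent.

$21,882.88

Assessed value = $683,000 × 0.932 = $636,556
Haverlea Township: $636,556 × 0.007 = $4,455.892
Community College District: $636,556 × 0.00188 = $1,196.72528
City of Eastcliff: ($636,556 − $65,000) × 0.0096 = $571,556 × 0.0096 = $5,486.9376
Bellmead School District: ($636,556 − $65,000) × 0.01266 = $571,556 × 0.01266 = $7,235.89896
Quailridge County: $636,556 × 0.00551 = $3,507.42356
Total = $21,882.8774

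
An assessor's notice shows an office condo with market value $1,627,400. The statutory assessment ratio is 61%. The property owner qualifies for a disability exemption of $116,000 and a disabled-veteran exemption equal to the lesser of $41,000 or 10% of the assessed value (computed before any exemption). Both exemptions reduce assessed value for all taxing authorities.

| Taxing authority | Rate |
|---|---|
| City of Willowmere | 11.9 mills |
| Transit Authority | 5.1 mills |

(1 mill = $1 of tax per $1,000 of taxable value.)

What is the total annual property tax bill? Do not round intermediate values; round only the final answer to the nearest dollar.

Assessed value = $1,627,400 × 0.61 = $992,714
Disabled-veteran exemption = min($41,000, 10% × $992,714) = min($41,000, $99,271.4) = $41,000 (dollar cap binds)
Taxable value = $992,714 − $116,000 − $41,000 = $835,714
City of Willowmere: $835,714 × 0.0119 = $9,944.9966
Transit Authority: $835,714 × 0.0051 = $4,262.1414
Total = $14,207.138

$14,207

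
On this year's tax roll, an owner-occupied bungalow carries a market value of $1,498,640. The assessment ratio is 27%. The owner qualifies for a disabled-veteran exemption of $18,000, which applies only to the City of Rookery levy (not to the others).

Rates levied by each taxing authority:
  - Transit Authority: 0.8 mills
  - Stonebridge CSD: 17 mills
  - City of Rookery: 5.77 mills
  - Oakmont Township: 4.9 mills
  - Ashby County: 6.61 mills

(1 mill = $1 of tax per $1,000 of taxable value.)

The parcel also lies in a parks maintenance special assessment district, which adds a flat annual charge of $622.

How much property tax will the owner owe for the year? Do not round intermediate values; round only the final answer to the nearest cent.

Assessed value = $1,498,640 × 0.27 = $404,632.8
Transit Authority: $404,632.8 × 0.0008 = $323.70624
Stonebridge CSD: $404,632.8 × 0.017 = $6,878.7576
City of Rookery: ($404,632.8 − $18,000) × 0.00577 = $386,632.8 × 0.00577 = $2,230.871256
Oakmont Township: $404,632.8 × 0.0049 = $1,982.70072
Ashby County: $404,632.8 × 0.00661 = $2,674.622808
Levies subtotal = $14,090.658624
Total = $14,090.658624 + $622 = $14,712.658624

$14,712.66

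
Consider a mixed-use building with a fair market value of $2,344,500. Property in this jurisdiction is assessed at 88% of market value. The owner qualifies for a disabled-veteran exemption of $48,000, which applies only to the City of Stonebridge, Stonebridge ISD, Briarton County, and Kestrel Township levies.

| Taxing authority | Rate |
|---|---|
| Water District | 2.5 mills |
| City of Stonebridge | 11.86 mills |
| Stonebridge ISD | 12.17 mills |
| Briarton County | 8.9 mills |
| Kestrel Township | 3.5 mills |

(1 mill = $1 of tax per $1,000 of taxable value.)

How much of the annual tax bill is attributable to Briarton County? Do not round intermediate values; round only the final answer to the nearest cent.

Assessed value = $2,344,500 × 0.88 = $2,063,160
Briarton County taxable value = $2,063,160 − $48,000 = $2,015,160
Briarton County levy = $2,015,160 × 0.0089 = $17,934.924

$17,934.92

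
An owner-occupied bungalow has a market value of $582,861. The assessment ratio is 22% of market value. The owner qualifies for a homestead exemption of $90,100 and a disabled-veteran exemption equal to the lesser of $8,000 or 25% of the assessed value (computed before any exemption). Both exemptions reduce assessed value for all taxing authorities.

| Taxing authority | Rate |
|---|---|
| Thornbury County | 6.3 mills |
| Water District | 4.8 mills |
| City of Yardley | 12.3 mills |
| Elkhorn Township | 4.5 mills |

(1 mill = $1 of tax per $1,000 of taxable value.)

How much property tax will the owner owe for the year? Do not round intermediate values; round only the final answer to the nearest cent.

$840.61

Assessed value = $582,861 × 0.22 = $128,229.42
Disabled-veteran exemption = min($8,000, 25% × $128,229.42) = min($8,000, $32,057.355) = $8,000 (dollar cap binds)
Taxable value = $128,229.42 − $90,100 − $8,000 = $30,129.42
Thornbury County: $30,129.42 × 0.0063 = $189.815346
Water District: $30,129.42 × 0.0048 = $144.621216
City of Yardley: $30,129.42 × 0.0123 = $370.591866
Elkhorn Township: $30,129.42 × 0.0045 = $135.58239
Total = $840.610818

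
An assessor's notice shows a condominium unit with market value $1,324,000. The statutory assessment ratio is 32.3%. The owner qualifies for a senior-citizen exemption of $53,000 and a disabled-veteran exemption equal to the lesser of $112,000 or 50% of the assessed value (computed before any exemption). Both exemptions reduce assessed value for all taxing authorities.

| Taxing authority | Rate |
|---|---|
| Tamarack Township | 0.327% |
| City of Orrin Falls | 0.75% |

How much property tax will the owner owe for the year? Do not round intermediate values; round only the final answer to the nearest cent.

Assessed value = $1,324,000 × 0.323 = $427,652
Disabled-veteran exemption = min($112,000, 50% × $427,652) = min($112,000, $213,826) = $112,000 (dollar cap binds)
Taxable value = $427,652 − $53,000 − $112,000 = $262,652
Tamarack Township: $262,652 × 0.00327 = $858.87204
City of Orrin Falls: $262,652 × 0.0075 = $1,969.89
Total = $2,828.76204

$2,828.76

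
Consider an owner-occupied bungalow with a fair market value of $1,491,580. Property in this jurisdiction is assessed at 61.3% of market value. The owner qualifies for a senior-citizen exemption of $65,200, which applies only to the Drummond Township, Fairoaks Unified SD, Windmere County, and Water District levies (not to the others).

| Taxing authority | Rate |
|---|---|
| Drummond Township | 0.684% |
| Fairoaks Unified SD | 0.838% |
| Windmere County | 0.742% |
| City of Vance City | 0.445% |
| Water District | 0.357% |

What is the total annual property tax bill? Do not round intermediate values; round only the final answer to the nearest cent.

Assessed value = $1,491,580 × 0.613 = $914,338.54
Drummond Township: ($914,338.54 − $65,200) × 0.00684 = $849,138.54 × 0.00684 = $5,808.1076136
Fairoaks Unified SD: ($914,338.54 − $65,200) × 0.00838 = $849,138.54 × 0.00838 = $7,115.7809652
Windmere County: ($914,338.54 − $65,200) × 0.00742 = $849,138.54 × 0.00742 = $6,300.6079668
City of Vance City: $914,338.54 × 0.00445 = $4,068.806503
Water District: ($914,338.54 − $65,200) × 0.00357 = $849,138.54 × 0.00357 = $3,031.4245878
Total = $26,324.7276364

$26,324.73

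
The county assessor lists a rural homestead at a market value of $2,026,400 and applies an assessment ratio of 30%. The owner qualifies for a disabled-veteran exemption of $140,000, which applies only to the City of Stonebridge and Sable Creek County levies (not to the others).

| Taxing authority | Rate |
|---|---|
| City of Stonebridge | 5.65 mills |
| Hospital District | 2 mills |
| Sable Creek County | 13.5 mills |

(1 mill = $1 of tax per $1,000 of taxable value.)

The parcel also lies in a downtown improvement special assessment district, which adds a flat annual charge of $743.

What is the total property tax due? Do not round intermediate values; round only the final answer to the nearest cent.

Assessed value = $2,026,400 × 0.3 = $607,920
City of Stonebridge: ($607,920 − $140,000) × 0.00565 = $467,920 × 0.00565 = $2,643.748
Hospital District: $607,920 × 0.002 = $1,215.84
Sable Creek County: ($607,920 − $140,000) × 0.0135 = $467,920 × 0.0135 = $6,316.92
Levies subtotal = $10,176.508
Total = $10,176.508 + $743 = $10,919.508

$10,919.51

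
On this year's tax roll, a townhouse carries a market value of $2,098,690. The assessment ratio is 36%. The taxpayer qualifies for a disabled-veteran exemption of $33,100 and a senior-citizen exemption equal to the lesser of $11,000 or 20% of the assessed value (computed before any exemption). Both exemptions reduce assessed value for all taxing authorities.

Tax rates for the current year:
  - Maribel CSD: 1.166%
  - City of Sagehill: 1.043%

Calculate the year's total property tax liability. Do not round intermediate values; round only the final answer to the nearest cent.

$15,715.45

Assessed value = $2,098,690 × 0.36 = $755,528.4
Senior-citizen exemption = min($11,000, 20% × $755,528.4) = min($11,000, $151,105.68) = $11,000 (dollar cap binds)
Taxable value = $755,528.4 − $33,100 − $11,000 = $711,428.4
Maribel CSD: $711,428.4 × 0.01166 = $8,295.255144
City of Sagehill: $711,428.4 × 0.01043 = $7,420.198212
Total = $15,715.453356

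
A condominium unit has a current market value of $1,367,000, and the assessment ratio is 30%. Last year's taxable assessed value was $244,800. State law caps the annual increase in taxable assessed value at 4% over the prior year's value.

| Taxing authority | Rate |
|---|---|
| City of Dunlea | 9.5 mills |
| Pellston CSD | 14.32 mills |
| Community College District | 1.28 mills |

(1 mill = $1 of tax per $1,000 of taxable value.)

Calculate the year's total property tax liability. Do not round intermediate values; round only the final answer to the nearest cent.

$6,390.26

Uncapped assessed value = $1,367,000 × 0.3 = $410,100
Cap limit = $244,800 × 1.04 = $254,592
Taxable assessed value = min($410,100, $254,592) = $254,592 (cap binds)
City of Dunlea: $254,592 × 0.0095 = $2,418.624
Pellston CSD: $254,592 × 0.01432 = $3,645.75744
Community College District: $254,592 × 0.00128 = $325.87776
Total = $6,390.2592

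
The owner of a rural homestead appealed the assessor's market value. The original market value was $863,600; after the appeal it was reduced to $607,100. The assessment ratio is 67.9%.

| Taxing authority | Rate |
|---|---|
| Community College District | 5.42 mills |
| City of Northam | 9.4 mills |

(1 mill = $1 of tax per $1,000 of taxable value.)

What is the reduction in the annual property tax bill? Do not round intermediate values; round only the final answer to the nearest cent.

Old assessed value = $863,600 × 0.679 = $586,384.4
New assessed value = $607,100 × 0.679 = $412,220.9
Combined rate = 0.00542 + 0.0094 = 0.01482
Old tax = $586,384.4 × 0.01482 = $8,690.216808
New tax = $412,220.9 × 0.01482 = $6,109.113738
Reduction = $8,690.216808 − $6,109.113738 = $2,581.10307

$2,581.10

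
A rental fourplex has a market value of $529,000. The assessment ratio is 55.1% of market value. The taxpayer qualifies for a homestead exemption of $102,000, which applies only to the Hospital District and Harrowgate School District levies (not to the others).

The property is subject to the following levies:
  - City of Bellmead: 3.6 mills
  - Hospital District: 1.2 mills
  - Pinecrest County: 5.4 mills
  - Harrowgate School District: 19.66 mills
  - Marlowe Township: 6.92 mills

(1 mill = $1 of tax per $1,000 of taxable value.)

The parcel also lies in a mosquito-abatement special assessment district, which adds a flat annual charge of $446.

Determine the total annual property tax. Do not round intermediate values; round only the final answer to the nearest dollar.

$9,039

Assessed value = $529,000 × 0.551 = $291,479
City of Bellmead: $291,479 × 0.0036 = $1,049.3244
Hospital District: ($291,479 − $102,000) × 0.0012 = $189,479 × 0.0012 = $227.3748
Pinecrest County: $291,479 × 0.0054 = $1,573.9866
Harrowgate School District: ($291,479 − $102,000) × 0.01966 = $189,479 × 0.01966 = $3,725.15714
Marlowe Township: $291,479 × 0.00692 = $2,017.03468
Levies subtotal = $8,592.87762
Total = $8,592.87762 + $446 = $9,038.87762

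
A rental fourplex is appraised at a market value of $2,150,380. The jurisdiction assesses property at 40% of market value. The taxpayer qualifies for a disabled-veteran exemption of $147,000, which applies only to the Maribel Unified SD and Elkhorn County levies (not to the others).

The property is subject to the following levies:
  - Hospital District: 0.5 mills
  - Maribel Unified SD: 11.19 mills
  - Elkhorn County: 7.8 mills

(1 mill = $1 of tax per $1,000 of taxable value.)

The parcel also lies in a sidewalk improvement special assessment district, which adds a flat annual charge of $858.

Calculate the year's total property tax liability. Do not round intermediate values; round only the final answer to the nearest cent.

Assessed value = $2,150,380 × 0.4 = $860,152
Hospital District: $860,152 × 0.0005 = $430.076
Maribel Unified SD: ($860,152 − $147,000) × 0.01119 = $713,152 × 0.01119 = $7,980.17088
Elkhorn County: ($860,152 − $147,000) × 0.0078 = $713,152 × 0.0078 = $5,562.5856
Levies subtotal = $13,972.83248
Total = $13,972.83248 + $858 = $14,830.83248

$14,830.83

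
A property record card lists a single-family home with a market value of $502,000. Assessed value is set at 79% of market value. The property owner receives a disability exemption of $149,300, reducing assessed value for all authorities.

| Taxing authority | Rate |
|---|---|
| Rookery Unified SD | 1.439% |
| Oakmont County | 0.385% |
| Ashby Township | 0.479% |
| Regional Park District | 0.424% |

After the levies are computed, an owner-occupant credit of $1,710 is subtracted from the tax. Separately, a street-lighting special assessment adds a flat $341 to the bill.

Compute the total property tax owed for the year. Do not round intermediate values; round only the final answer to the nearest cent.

$5,374.33

Assessed value = $502,000 × 0.79 = $396,580
Taxable value = $396,580 − $149,300 = $247,280
Rookery Unified SD: $247,280 × 0.01439 = $3,558.3592
Oakmont County: $247,280 × 0.00385 = $952.028
Ashby Township: $247,280 × 0.00479 = $1,184.4712
Regional Park District: $247,280 × 0.00424 = $1,048.4672
Levies subtotal = $6,743.3256
After credit = $6,743.3256 − $1,710 = $5,033.3256
Total = $5,033.3256 + $341 = $5,374.3256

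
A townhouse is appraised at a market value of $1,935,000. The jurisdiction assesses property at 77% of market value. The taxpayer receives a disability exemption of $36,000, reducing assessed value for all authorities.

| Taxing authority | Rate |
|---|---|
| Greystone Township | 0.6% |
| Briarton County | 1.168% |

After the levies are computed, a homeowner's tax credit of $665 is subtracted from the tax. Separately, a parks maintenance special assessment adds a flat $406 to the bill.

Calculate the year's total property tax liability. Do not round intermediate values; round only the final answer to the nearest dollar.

Assessed value = $1,935,000 × 0.77 = $1,489,950
Taxable value = $1,489,950 − $36,000 = $1,453,950
Greystone Township: $1,453,950 × 0.006 = $8,723.7
Briarton County: $1,453,950 × 0.01168 = $16,982.136
Levies subtotal = $25,705.836
After credit = $25,705.836 − $665 = $25,040.836
Total = $25,040.836 + $406 = $25,446.836

$25,447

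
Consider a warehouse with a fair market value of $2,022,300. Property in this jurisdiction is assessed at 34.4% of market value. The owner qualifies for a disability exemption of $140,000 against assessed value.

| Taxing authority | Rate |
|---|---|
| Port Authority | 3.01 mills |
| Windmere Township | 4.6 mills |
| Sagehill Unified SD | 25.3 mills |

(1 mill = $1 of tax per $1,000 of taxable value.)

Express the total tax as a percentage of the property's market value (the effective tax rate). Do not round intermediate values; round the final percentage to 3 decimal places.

0.904%

Assessed value = $2,022,300 × 0.344 = $695,671.2
Taxable value = $695,671.2 − $140,000 = $555,671.2
Port Authority: $555,671.2 × 0.00301 = $1,672.570312
Windmere Township: $555,671.2 × 0.0046 = $2,556.08752
Sagehill Unified SD: $555,671.2 × 0.0253 = $14,058.48136
Total tax = $18,287.139192
Effective rate = $18,287.139192 ÷ $2,022,300 = 0.904% of market value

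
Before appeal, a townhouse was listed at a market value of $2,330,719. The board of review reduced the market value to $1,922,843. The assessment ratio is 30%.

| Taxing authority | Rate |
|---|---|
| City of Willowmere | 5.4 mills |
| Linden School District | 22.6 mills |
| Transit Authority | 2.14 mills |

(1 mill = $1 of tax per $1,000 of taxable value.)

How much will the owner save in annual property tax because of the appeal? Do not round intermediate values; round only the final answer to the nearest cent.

Old assessed value = $2,330,719 × 0.3 = $699,215.7
New assessed value = $1,922,843 × 0.3 = $576,852.9
Combined rate = 0.0054 + 0.0226 + 0.00214 = 0.03014
Old tax = $699,215.7 × 0.03014 = $21,074.361198
New tax = $576,852.9 × 0.03014 = $17,386.346406
Reduction = $21,074.361198 − $17,386.346406 = $3,688.014792

$3,688.01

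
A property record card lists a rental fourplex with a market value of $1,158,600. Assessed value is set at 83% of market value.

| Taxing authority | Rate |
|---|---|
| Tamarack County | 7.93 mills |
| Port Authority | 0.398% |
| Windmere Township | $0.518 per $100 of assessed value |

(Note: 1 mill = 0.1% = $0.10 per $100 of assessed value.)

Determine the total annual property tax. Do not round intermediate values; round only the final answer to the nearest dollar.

$16,434

Assessed value = $1,158,600 × 0.83 = $961,638
Tamarack County: $961,638 × 0.00793 = $7,625.78934
Port Authority: $961,638 × 0.00398 = $3,827.31924
Windmere Township: $961,638 × 0.00518 = $4,981.28484
Total = $16,434.39342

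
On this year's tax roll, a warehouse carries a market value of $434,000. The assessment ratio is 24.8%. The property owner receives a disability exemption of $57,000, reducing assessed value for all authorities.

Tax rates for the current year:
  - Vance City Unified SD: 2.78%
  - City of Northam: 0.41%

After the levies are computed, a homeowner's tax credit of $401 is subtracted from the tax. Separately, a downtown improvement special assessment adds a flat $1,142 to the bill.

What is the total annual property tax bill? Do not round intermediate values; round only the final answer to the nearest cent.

$2,356.16

Assessed value = $434,000 × 0.248 = $107,632
Taxable value = $107,632 − $57,000 = $50,632
Vance City Unified SD: $50,632 × 0.0278 = $1,407.5696
City of Northam: $50,632 × 0.0041 = $207.5912
Levies subtotal = $1,615.1608
After credit = $1,615.1608 − $401 = $1,214.1608
Total = $1,214.1608 + $1,142 = $2,356.1608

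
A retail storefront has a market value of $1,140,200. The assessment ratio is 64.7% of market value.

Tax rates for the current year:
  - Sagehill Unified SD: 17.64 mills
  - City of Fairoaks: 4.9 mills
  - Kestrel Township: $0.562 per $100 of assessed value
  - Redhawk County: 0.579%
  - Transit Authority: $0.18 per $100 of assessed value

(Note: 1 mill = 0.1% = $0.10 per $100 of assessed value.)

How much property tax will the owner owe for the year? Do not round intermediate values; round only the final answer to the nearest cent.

$26,373.11

Assessed value = $1,140,200 × 0.647 = $737,709.4
Sagehill Unified SD: $737,709.4 × 0.01764 = $13,013.193816
City of Fairoaks: $737,709.4 × 0.0049 = $3,614.77606
Kestrel Township: $737,709.4 × 0.00562 = $4,145.926828
Redhawk County: $737,709.4 × 0.00579 = $4,271.337426
Transit Authority: $737,709.4 × 0.0018 = $1,327.87692
Total = $26,373.11105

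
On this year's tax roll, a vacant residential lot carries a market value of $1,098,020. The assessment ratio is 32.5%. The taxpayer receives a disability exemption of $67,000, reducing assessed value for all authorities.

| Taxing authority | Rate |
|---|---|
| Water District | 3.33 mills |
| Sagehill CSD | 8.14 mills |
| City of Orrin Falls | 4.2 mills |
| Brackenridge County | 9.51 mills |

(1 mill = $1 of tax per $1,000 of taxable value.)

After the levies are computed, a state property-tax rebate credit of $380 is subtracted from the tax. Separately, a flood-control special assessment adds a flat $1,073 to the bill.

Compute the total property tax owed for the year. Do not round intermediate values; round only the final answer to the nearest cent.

$7,991.59

Assessed value = $1,098,020 × 0.325 = $356,856.5
Taxable value = $356,856.5 − $67,000 = $289,856.5
Water District: $289,856.5 × 0.00333 = $965.222145
Sagehill CSD: $289,856.5 × 0.00814 = $2,359.43191
City of Orrin Falls: $289,856.5 × 0.0042 = $1,217.3973
Brackenridge County: $289,856.5 × 0.00951 = $2,756.535315
Levies subtotal = $7,298.58667
After credit = $7,298.58667 − $380 = $6,918.58667
Total = $6,918.58667 + $1,073 = $7,991.58667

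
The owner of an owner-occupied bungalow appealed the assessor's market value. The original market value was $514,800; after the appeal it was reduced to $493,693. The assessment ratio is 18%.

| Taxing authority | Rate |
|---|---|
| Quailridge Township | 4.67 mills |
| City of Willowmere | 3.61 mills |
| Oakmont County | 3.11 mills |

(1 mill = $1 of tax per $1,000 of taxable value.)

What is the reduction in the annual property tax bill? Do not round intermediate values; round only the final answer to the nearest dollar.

Old assessed value = $514,800 × 0.18 = $92,664
New assessed value = $493,693 × 0.18 = $88,864.74
Combined rate = 0.00467 + 0.00361 + 0.00311 = 0.01139
Old tax = $92,664 × 0.01139 = $1,055.44296
New tax = $88,864.74 × 0.01139 = $1,012.1693886
Reduction = $1,055.44296 − $1,012.1693886 = $43.2735714

$43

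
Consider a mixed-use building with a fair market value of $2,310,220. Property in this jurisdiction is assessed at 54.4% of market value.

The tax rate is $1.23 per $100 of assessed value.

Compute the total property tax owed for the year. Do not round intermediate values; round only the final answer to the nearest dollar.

$15,458

Assessed value = $2,310,220 × 0.544 = $1,256,759.68
Tax = $1,256,759.68 × 0.0123 = $15,458.144064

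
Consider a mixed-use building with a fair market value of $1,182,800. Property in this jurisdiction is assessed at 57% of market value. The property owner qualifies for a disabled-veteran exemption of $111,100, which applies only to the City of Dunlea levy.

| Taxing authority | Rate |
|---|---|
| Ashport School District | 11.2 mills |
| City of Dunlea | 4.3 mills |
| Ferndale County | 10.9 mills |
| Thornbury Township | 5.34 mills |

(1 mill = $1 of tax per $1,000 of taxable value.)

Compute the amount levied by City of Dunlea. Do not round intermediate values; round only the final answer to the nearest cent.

$2,421.31

Assessed value = $1,182,800 × 0.57 = $674,196
City of Dunlea taxable value = $674,196 − $111,100 = $563,096
City of Dunlea levy = $563,096 × 0.0043 = $2,421.3128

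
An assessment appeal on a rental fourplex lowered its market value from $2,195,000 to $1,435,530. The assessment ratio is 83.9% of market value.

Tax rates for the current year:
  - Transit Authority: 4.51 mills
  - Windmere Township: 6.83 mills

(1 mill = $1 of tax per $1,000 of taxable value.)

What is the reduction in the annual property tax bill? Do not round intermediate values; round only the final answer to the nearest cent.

$7,225.80

Old assessed value = $2,195,000 × 0.839 = $1,841,605
New assessed value = $1,435,530 × 0.839 = $1,204,409.67
Combined rate = 0.00451 + 0.00683 = 0.01134
Old tax = $1,841,605 × 0.01134 = $20,883.8007
New tax = $1,204,409.67 × 0.01134 = $13,658.0056578
Reduction = $20,883.8007 − $13,658.0056578 = $7,225.7950422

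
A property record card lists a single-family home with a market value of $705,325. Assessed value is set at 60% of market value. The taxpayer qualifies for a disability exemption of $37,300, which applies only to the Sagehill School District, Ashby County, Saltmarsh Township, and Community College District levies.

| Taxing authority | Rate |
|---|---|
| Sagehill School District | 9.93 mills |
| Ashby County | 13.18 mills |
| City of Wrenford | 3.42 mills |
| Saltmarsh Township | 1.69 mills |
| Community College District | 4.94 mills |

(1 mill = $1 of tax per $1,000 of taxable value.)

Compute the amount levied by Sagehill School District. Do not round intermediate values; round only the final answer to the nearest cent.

$3,831.94

Assessed value = $705,325 × 0.6 = $423,195
Sagehill School District taxable value = $423,195 − $37,300 = $385,895
Sagehill School District levy = $385,895 × 0.00993 = $3,831.93735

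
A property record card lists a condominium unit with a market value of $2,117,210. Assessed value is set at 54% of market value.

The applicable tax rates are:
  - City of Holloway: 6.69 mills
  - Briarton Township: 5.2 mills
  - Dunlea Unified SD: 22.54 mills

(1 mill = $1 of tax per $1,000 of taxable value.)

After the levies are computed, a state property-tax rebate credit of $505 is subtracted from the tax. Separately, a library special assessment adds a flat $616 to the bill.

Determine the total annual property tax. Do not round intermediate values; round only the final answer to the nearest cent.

Assessed value = $2,117,210 × 0.54 = $1,143,293.4
City of Holloway: $1,143,293.4 × 0.00669 = $7,648.632846
Briarton Township: $1,143,293.4 × 0.0052 = $5,945.12568
Dunlea Unified SD: $1,143,293.4 × 0.02254 = $25,769.833236
Levies subtotal = $39,363.591762
After credit = $39,363.591762 − $505 = $38,858.591762
Total = $38,858.591762 + $616 = $39,474.591762

$39,474.59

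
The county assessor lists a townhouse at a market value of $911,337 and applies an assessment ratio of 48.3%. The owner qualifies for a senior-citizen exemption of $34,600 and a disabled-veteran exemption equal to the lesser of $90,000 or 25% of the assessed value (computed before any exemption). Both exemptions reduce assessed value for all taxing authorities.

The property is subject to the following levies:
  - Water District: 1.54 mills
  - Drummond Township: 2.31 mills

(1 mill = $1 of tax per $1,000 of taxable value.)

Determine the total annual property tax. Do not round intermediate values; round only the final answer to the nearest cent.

$1,214.97

Assessed value = $911,337 × 0.483 = $440,175.771
Disabled-veteran exemption = min($90,000, 25% × $440,175.771) = min($90,000, $110,043.94275) = $90,000 (dollar cap binds)
Taxable value = $440,175.771 − $34,600 − $90,000 = $315,575.771
Water District: $315,575.771 × 0.00154 = $485.98668734
Drummond Township: $315,575.771 × 0.00231 = $728.98003101
Total = $1,214.96671835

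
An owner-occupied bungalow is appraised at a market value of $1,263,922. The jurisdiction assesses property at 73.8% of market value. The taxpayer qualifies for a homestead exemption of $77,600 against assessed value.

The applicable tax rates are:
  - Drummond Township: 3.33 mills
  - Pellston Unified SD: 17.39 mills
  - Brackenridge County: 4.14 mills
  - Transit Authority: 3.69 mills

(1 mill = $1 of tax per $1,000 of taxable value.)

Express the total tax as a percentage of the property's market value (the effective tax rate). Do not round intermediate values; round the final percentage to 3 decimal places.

Assessed value = $1,263,922 × 0.738 = $932,774.436
Taxable value = $932,774.436 − $77,600 = $855,174.436
Drummond Township: $855,174.436 × 0.00333 = $2,847.73087188
Pellston Unified SD: $855,174.436 × 0.01739 = $14,871.48344204
Brackenridge County: $855,174.436 × 0.00414 = $3,540.42216504
Transit Authority: $855,174.436 × 0.00369 = $3,155.59366884
Total tax = $24,415.2301478
Effective rate = $24,415.2301478 ÷ $1,263,922 = 1.932% of market value

1.932%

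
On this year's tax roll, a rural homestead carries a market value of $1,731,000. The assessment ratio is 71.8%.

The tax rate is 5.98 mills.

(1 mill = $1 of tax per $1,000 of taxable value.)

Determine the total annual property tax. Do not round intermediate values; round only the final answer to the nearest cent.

$7,432.29

Assessed value = $1,731,000 × 0.718 = $1,242,858
Tax = $1,242,858 × 0.00598 = $7,432.29084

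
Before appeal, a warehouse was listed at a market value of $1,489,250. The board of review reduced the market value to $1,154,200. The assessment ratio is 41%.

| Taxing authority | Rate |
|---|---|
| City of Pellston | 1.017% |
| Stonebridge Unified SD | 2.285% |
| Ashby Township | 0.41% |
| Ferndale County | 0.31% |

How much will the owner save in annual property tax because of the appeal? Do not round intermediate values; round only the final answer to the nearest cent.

$5,525.04

Old assessed value = $1,489,250 × 0.41 = $610,592.5
New assessed value = $1,154,200 × 0.41 = $473,222
Combined rate = 0.01017 + 0.02285 + 0.0041 + 0.0031 = 0.04022
Old tax = $610,592.5 × 0.04022 = $24,558.03035
New tax = $473,222 × 0.04022 = $19,032.98884
Reduction = $24,558.03035 − $19,032.98884 = $5,525.04151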